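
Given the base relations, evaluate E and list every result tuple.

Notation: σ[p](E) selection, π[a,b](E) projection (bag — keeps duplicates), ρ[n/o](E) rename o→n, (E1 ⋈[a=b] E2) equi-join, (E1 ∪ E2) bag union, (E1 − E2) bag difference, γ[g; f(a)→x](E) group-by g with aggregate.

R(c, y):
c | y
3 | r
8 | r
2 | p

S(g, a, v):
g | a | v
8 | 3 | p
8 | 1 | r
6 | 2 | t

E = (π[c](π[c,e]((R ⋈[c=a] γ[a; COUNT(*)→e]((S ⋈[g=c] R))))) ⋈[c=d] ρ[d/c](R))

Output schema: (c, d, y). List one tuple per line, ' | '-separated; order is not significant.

Stepwise |·|:
  R → 3
  S → 3
  R → 3
  (S ⋈[g=c] R) → 2
  γ[a; COUNT(*)→e]((S ⋈[g=c] R)) → 2
  (R ⋈[c=a] γ[a; COUNT(*)→e]((S ⋈[g=c] R))) → 1
  π[c,e]((R ⋈[c=a] γ[a; COUNT(*)→e]((S ⋈[g=c] R)))) → 1
  π[c](π[c,e]((R ⋈[c=a] γ[a; COUNT(*)→e]((S ⋈[g=c] R))))) → 1
  R → 3
  ρ[d/c](R) → 3
  (π[c](π[c,e]((R ⋈[c=a] γ[a; COUNT(*)→e]((S ⋈[g=c] R))))) ⋈[c=d] ρ[d/c](R)) → 1

== RESULT ==
c | d | y
3 | 3 | r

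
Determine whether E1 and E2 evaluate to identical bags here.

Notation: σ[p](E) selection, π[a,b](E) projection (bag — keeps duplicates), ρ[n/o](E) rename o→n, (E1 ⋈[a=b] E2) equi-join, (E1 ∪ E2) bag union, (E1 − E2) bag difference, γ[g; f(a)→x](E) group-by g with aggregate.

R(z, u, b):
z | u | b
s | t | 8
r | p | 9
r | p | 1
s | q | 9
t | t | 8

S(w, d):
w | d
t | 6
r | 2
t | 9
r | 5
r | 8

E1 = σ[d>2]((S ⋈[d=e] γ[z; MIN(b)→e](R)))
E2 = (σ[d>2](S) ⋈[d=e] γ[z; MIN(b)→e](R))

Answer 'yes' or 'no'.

E1 subexpression sizes:
  S → 5
  R → 5
  γ[z; MIN(b)→e](R) → 3
  (S ⋈[d=e] γ[z; MIN(b)→e](R)) → 2
  σ[d>2]((S ⋈[d=e] γ[z; MIN(b)→e](R))) → 2
E2 subexpression sizes:
  S → 5
  σ[d>2](S) → 4
  R → 5
  γ[z; MIN(b)→e](R) → 3
  (σ[d>2](S) ⋈[d=e] γ[z; MIN(b)→e](R)) → 2

E1 and E2 produce the same multiset:
w | d | z | e
r | 8 | s | 8
r | 8 | t | 8

yes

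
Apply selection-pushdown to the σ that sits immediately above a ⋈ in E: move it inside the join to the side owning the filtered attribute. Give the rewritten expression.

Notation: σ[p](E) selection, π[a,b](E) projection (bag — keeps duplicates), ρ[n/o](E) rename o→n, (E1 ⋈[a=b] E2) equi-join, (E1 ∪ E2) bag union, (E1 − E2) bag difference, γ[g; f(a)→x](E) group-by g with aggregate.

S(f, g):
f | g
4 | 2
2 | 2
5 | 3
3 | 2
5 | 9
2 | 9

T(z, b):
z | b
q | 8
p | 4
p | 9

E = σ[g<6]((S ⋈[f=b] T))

σ filters on g, owned by the left side.
E' = (σ[g<6](S) ⋈[f=b] T)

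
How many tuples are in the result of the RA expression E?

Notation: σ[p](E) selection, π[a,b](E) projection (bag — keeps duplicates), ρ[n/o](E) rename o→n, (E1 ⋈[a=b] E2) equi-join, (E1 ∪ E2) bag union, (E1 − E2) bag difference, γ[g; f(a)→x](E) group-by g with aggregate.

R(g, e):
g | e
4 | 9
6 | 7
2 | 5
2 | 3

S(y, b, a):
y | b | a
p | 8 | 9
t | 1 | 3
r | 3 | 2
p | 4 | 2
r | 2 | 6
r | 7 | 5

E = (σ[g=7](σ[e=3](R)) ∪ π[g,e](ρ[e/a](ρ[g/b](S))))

Stepwise |·|:
  R → 4
  σ[e=3](R) → 1
  σ[g=7](σ[e=3](R)) → 0
  S → 6
  ρ[g/b](S) → 6
  ρ[e/a](ρ[g/b](S)) → 6
  π[g,e](ρ[e/a](ρ[g/b](S))) → 6
  (σ[g=7](σ[e=3](R)) ∪ π[g,e](ρ[e/a](ρ[g/b](S)))) → 6

|E| = 6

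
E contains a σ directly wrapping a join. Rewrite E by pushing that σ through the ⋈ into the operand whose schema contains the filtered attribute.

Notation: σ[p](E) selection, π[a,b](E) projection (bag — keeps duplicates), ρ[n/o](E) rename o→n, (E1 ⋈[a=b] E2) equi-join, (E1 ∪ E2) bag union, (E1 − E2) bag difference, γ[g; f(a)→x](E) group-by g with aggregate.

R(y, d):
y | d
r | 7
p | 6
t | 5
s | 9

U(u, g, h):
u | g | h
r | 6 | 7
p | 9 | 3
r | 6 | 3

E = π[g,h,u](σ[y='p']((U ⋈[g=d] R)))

σ filters on y, owned by the right side.
E' = π[g,h,u]((U ⋈[g=d] σ[y='p'](R)))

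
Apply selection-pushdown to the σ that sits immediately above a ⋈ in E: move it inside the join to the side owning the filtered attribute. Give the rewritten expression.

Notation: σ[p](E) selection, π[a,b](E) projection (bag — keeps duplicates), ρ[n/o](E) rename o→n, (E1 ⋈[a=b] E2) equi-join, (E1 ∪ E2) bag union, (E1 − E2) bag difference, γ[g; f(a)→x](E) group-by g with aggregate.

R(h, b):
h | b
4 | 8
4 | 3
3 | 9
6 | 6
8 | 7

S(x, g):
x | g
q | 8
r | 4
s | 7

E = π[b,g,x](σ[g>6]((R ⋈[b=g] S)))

σ filters on g, owned by the right side.
E' = π[b,g,x]((R ⋈[b=g] σ[g>6](S)))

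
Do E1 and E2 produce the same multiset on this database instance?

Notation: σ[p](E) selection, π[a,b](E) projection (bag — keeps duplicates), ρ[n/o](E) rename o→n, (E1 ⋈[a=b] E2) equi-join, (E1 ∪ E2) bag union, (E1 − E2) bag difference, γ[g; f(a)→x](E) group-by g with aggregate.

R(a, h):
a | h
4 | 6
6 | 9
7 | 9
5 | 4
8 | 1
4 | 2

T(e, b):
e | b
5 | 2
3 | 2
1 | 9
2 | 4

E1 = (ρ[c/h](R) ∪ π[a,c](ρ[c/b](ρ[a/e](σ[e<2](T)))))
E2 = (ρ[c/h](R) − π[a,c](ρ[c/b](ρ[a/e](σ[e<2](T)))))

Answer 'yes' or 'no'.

E1 stepwise |·|:
  R → 6
  ρ[c/h](R) → 6
  T → 4
  σ[e<2](T) → 1
  ρ[a/e](σ[e<2](T)) → 1
  ρ[c/b](ρ[a/e](σ[e<2](T))) → 1
  π[a,c](ρ[c/b](ρ[a/e](σ[e<2](T)))) → 1
  (ρ[c/h](R) ∪ π[a,c](ρ[c/b](ρ[a/e](σ[e<2](T))))) → 7
E2 stepwise |·|:
  R → 6
  ρ[c/h](R) → 6
  T → 4
  σ[e<2](T) → 1
  ρ[a/e](σ[e<2](T)) → 1
  ρ[c/b](ρ[a/e](σ[e<2](T))) → 1
  π[a,c](ρ[c/b](ρ[a/e](σ[e<2](T)))) → 1
  (ρ[c/h](R) − π[a,c](ρ[c/b](ρ[a/e](σ[e<2](T))))) → 6

E1 result:
a | c
1 | 9
4 | 2
4 | 6
5 | 4
6 | 9
7 | 9
8 | 1
E2 result:
a | c
4 | 2
4 | 6
5 | 4
6 | 9
7 | 9
8 | 1
Witness: (1, 9) appears 1× in E1 but 0× in E2.

no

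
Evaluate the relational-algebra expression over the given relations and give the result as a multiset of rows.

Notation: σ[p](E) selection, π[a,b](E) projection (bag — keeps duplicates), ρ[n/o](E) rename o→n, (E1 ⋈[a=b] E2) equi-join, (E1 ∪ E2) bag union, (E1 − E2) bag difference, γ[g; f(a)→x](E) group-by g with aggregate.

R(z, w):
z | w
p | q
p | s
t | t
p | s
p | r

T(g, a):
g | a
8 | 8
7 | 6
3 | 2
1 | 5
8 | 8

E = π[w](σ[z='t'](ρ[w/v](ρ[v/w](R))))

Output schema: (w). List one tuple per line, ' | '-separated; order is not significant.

Per-node cardinality:
  R → 5
  ρ[v/w](R) → 5
  ρ[w/v](ρ[v/w](R)) → 5
  σ[z='t'](ρ[w/v](ρ[v/w](R))) → 1
  π[w](σ[z='t'](ρ[w/v](ρ[v/w](R)))) → 1

== RESULT ==
w
t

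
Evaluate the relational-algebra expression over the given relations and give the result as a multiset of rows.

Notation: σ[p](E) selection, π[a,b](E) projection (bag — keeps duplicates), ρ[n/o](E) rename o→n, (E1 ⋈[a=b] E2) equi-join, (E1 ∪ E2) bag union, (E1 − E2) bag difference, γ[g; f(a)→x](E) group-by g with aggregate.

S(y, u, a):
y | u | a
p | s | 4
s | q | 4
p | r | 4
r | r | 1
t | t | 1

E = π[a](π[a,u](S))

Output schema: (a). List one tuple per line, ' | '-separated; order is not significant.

Row counts bottom-up:
  S → 5
  π[a,u](S) → 5
  π[a](π[a,u](S)) → 5

== RESULT ==
a
1
1
4
4
4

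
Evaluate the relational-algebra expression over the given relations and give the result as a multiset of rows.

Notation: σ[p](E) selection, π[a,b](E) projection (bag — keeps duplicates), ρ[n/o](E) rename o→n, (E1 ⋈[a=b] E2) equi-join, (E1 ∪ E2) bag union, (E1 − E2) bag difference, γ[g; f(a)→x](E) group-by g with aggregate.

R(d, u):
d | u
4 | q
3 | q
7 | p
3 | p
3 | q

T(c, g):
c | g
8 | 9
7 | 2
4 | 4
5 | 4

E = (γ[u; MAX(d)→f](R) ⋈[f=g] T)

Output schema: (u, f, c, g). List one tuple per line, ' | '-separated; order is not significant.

Stepwise |·|:
  R → 5
  γ[u; MAX(d)→f](R) → 2
  T → 4
  (γ[u; MAX(d)→f](R) ⋈[f=g] T) → 2

== RESULT ==
u | f | c | g
q | 4 | 4 | 4
q | 4 | 5 | 4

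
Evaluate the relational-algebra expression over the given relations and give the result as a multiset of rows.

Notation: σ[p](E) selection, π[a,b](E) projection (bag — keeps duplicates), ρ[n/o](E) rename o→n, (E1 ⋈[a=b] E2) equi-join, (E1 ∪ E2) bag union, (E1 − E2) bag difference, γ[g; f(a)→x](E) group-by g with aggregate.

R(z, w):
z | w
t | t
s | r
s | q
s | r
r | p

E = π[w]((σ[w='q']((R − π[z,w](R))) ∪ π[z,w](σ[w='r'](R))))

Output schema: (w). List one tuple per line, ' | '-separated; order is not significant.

Per-node cardinality:
  R → 5
  R → 5
  π[z,w](R) → 5
  (R − π[z,w](R)) → 0
  σ[w='q']((R − π[z,w](R))) → 0
  R → 5
  σ[w='r'](R) → 2
  π[z,w](σ[w='r'](R)) → 2
  (σ[w='q']((R − π[z,w](R))) ∪ π[z,w](σ[w='r'](R))) → 2
  π[w]((σ[w='q']((R − π[z,w](R))) ∪ π[z,w](σ[w='r'](R)))) → 2

== RESULT ==
w
r
r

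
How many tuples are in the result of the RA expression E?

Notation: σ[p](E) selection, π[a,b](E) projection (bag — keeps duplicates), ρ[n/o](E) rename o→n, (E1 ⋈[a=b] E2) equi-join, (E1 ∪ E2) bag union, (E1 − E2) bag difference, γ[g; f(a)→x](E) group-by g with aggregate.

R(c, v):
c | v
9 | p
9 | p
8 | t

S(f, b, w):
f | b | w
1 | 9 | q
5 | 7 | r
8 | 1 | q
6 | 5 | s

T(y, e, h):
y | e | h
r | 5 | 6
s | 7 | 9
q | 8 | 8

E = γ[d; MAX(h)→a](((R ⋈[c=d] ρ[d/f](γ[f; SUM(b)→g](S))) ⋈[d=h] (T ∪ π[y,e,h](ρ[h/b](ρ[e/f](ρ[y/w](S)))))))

Subexpression sizes:
  R → 3
  S → 4
  γ[f; SUM(b)→g](S) → 4
  ρ[d/f](γ[f; SUM(b)→g](S)) → 4
  (R ⋈[c=d] ρ[d/f](γ[f; SUM(b)→g](S))) → 1
  T → 3
  S → 4
  ρ[y/w](S) → 4
  ρ[e/f](ρ[y/w](S)) → 4
  ρ[h/b](ρ[e/f](ρ[y/w](S))) → 4
  π[y,e,h](ρ[h/b](ρ[e/f](ρ[y/w](S)))) → 4
  (T ∪ π[y,e,h](ρ[h/b](ρ[e/f](ρ[y/w](S))))) → 7
  ((R ⋈[c=d] ρ[d/f](γ[f; SUM(b)→g](S))) ⋈[d=h] (T ∪ π[y,e,h](ρ[h/b](ρ[e/f](ρ[y/w](S)))))) → 1
  γ[d; MAX(h)→a](((R ⋈[c=d] ρ[d/f](γ[f; SUM(b)→g](S))) ⋈[d=h] (T ∪ π[y,e,h](ρ[h/b](ρ[e/f](ρ[y/w](S))))))) → 1

|E| = 1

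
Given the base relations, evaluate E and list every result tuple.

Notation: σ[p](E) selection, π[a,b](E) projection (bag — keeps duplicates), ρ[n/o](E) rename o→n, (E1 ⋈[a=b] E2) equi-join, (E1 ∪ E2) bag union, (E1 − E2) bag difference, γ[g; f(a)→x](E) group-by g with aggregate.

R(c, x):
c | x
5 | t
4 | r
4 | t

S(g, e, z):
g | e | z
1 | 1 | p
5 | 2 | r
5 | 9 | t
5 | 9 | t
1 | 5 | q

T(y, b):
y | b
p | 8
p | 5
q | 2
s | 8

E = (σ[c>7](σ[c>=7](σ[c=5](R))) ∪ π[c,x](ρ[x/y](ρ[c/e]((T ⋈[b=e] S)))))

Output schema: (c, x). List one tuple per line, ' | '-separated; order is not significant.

Per-node cardinality:
  R → 3
  σ[c=5](R) → 1
  σ[c>=7](σ[c=5](R)) → 0
  σ[c>7](σ[c>=7](σ[c=5](R))) → 0
  T → 4
  S → 5
  (T ⋈[b=e] S) → 2
  ρ[c/e]((T ⋈[b=e] S)) → 2
  ρ[x/y](ρ[c/e]((T ⋈[b=e] S))) → 2
  π[c,x](ρ[x/y](ρ[c/e]((T ⋈[b=e] S)))) → 2
  (σ[c>7](σ[c>=7](σ[c=5](R))) ∪ π[c,x](ρ[x/y](ρ[c/e]((T ⋈[b=e] S))))) → 2

== RESULT ==
c | x
2 | q
5 | p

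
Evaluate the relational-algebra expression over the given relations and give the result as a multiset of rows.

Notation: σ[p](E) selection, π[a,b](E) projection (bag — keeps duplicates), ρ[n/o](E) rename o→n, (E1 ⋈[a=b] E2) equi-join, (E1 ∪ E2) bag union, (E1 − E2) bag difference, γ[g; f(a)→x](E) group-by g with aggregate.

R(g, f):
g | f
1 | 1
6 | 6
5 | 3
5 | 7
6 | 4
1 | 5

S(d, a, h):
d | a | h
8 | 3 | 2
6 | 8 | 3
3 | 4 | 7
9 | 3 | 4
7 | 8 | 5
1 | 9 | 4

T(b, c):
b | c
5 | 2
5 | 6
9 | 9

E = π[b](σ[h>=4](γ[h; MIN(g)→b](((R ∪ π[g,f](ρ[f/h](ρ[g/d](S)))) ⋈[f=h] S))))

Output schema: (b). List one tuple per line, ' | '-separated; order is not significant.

Stepwise |·|:
  R → 6
  S → 6
  ρ[g/d](S) → 6
  ρ[f/h](ρ[g/d](S)) → 6
  π[g,f](ρ[f/h](ρ[g/d](S))) → 6
  (R ∪ π[g,f](ρ[f/h](ρ[g/d](S)))) → 12
  S → 6
  ((R ∪ π[g,f](ρ[f/h](ρ[g/d](S)))) ⋈[f=h] S) → 13
  γ[h; MIN(g)→b](((R ∪ π[g,f](ρ[f/h](ρ[g/d](S)))) ⋈[f=h] S)) → 5
  σ[h>=4](γ[h; MIN(g)→b](((R ∪ π[g,f](ρ[f/h](ρ[g/d](S)))) ⋈[f=h] S))) → 3
  π[b](σ[h>=4](γ[h; MIN(g)→b](((R ∪ π[g,f](ρ[f/h](ρ[g/d](S)))) ⋈[f=h] S)))) → 3

== RESULT ==
b
1
1
3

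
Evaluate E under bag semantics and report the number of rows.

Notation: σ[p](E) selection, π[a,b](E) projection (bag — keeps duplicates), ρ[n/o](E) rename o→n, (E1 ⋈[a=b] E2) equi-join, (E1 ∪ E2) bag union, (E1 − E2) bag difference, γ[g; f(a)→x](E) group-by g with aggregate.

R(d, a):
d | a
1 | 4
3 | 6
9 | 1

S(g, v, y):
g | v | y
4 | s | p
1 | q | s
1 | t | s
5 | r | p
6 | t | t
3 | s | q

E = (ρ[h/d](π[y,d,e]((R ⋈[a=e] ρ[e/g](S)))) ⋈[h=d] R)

Per-node cardinality:
  R → 3
  S → 6
  ρ[e/g](S) → 6
  (R ⋈[a=e] ρ[e/g](S)) → 4
  π[y,d,e]((R ⋈[a=e] ρ[e/g](S))) → 4
  ρ[h/d](π[y,d,e]((R ⋈[a=e] ρ[e/g](S)))) → 4
  R → 3
  (ρ[h/d](π[y,d,e]((R ⋈[a=e] ρ[e/g](S)))) ⋈[h=d] R) → 4

|E| = 4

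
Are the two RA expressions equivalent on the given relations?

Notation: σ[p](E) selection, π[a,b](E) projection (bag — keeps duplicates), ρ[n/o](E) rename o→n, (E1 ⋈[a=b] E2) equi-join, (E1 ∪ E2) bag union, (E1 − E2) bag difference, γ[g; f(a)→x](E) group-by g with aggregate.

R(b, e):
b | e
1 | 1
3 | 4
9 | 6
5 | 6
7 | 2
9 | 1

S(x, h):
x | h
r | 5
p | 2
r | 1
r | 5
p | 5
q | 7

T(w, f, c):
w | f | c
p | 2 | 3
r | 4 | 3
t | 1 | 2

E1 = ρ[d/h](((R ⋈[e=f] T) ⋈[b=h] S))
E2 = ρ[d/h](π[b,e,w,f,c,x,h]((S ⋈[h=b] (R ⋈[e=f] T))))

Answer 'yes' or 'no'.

E1 per-node cardinality:
  R → 6
  T → 3
  (R ⋈[e=f] T) → 4
  S → 6
  ((R ⋈[e=f] T) ⋈[b=h] S) → 2
  ρ[d/h](((R ⋈[e=f] T) ⋈[b=h] S)) → 2
E2 per-node cardinality:
  S → 6
  R → 6
  T → 3
  (R ⋈[e=f] T) → 4
  (S ⋈[h=b] (R ⋈[e=f] T)) → 2
  π[b,e,w,f,c,x,h]((S ⋈[h=b] (R ⋈[e=f] T))) → 2
  ρ[d/h](π[b,e,w,f,c,x,h]((S ⋈[h=b] (R ⋈[e=f] T)))) → 2

E1 and E2 produce the same multiset:
b | e | w | f | c | x | d
1 | 1 | t | 1 | 2 | r | 1
7 | 2 | p | 2 | 3 | q | 7

yes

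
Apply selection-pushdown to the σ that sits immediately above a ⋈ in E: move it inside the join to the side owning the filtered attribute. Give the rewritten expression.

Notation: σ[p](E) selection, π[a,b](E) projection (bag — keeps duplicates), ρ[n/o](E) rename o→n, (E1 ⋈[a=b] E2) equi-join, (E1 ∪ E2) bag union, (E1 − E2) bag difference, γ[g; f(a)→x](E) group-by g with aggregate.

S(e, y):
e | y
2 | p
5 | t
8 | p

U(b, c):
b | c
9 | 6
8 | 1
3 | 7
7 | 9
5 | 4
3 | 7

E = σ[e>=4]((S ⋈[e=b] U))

σ filters on e, owned by the left side.
E' = (σ[e>=4](S) ⋈[e=b] U)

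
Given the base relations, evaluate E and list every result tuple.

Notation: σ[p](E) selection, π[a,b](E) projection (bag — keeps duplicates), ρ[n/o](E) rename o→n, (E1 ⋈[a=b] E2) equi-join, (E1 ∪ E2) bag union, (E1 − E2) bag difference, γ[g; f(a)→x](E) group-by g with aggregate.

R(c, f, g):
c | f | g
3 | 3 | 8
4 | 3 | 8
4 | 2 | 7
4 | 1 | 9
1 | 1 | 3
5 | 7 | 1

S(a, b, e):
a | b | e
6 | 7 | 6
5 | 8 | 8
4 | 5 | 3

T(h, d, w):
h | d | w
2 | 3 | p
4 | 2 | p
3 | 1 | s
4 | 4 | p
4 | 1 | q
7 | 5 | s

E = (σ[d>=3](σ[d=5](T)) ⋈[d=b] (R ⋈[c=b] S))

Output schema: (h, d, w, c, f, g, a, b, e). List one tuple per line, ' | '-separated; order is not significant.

Stepwise |·|:
  T → 6
  σ[d=5](T) → 1
  σ[d>=3](σ[d=5](T)) → 1
  R → 6
  S → 3
  (R ⋈[c=b] S) → 1
  (σ[d>=3](σ[d=5](T)) ⋈[d=b] (R ⋈[c=b] S)) → 1

== RESULT ==
h | d | w | c | f | g | a | b | e
7 | 5 | s | 5 | 7 | 1 | 4 | 5 | 3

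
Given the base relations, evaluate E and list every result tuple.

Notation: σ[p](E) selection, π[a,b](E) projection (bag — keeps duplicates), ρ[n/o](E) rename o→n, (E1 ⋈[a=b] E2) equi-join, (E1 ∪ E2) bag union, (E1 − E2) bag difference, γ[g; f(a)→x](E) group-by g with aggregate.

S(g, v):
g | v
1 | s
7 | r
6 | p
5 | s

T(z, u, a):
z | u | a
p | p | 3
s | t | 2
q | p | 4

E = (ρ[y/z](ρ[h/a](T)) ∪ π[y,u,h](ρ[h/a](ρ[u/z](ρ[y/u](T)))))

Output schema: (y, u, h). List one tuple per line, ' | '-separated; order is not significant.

Subexpression sizes:
  T → 3
  ρ[h/a](T) → 3
  ρ[y/z](ρ[h/a](T)) → 3
  T → 3
  ρ[y/u](T) → 3
  ρ[u/z](ρ[y/u](T)) → 3
  ρ[h/a](ρ[u/z](ρ[y/u](T))) → 3
  π[y,u,h](ρ[h/a](ρ[u/z](ρ[y/u](T)))) → 3
  (ρ[y/z](ρ[h/a](T)) ∪ π[y,u,h](ρ[h/a](ρ[u/z](ρ[y/u](T))))) → 6

== RESULT ==
y | u | h
p | p | 3
p | p | 3
p | q | 4
q | p | 4
s | t | 2
t | s | 2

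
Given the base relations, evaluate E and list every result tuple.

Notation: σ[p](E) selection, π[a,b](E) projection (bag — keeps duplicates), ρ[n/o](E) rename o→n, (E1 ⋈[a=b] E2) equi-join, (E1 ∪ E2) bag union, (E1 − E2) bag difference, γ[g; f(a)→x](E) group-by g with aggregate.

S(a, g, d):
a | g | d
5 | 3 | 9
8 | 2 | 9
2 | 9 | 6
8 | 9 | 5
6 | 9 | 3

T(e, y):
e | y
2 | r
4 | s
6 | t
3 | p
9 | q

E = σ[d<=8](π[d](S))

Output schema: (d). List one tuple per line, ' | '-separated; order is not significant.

Stepwise |·|:
  S → 5
  π[d](S) → 5
  σ[d<=8](π[d](S)) → 3

== RESULT ==
d
3
5
6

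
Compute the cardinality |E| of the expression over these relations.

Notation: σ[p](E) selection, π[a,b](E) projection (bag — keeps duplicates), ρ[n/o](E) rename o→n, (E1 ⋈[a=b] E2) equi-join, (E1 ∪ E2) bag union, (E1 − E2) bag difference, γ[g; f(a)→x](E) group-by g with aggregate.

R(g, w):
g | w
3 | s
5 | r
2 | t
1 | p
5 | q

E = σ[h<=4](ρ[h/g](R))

Per-node cardinality:
  R → 5
  ρ[h/g](R) → 5
  σ[h<=4](ρ[h/g](R)) → 3

|E| = 3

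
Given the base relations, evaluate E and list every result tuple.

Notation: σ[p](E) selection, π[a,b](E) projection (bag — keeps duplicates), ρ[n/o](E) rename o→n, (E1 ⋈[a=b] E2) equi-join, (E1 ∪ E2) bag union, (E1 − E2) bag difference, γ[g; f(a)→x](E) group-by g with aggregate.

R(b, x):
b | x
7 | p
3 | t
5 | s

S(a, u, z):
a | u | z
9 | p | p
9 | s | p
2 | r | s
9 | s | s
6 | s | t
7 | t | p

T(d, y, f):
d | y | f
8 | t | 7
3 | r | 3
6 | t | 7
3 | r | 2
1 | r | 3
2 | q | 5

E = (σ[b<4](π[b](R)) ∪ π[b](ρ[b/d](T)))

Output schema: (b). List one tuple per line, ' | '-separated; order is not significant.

Subexpression sizes:
  R → 3
  π[b](R) → 3
  σ[b<4](π[b](R)) → 1
  T → 6
  ρ[b/d](T) → 6
  π[b](ρ[b/d](T)) → 6
  (σ[b<4](π[b](R)) ∪ π[b](ρ[b/d](T))) → 7

== RESULT ==
b
1
2
3
3
3
6
8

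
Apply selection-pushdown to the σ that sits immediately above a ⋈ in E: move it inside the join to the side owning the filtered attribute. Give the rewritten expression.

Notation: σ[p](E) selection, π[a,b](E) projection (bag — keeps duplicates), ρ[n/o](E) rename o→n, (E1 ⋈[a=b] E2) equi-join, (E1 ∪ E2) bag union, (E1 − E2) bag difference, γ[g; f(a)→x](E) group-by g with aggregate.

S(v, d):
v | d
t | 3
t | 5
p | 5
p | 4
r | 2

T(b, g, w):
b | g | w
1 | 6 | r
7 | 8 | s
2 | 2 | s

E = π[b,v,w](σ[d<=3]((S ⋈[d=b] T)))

σ filters on d, owned by the left side.
E' = π[b,v,w]((σ[d<=3](S) ⋈[d=b] T))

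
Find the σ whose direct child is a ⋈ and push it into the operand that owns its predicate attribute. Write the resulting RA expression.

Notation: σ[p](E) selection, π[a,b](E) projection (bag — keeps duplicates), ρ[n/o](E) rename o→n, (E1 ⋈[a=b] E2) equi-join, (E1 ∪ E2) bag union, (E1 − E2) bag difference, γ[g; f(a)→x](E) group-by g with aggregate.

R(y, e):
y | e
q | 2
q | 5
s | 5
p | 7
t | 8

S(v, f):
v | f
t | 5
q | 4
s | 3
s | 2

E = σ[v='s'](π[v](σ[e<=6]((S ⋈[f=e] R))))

σ filters on e, owned by the right side.
E' = σ[v='s'](π[v]((S ⋈[f=e] σ[e<=6](R))))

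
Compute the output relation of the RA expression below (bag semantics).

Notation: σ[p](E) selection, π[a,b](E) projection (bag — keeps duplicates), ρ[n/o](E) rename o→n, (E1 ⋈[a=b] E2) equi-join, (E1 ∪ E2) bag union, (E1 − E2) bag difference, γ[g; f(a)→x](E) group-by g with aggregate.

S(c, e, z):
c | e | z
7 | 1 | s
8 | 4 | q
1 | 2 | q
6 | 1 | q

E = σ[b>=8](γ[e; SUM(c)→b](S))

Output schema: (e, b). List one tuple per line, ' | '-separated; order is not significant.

Subexpression sizes:
  S → 4
  γ[e; SUM(c)→b](S) → 3
  σ[b>=8](γ[e; SUM(c)→b](S)) → 2

== RESULT ==
e | b
1 | 13
4 | 8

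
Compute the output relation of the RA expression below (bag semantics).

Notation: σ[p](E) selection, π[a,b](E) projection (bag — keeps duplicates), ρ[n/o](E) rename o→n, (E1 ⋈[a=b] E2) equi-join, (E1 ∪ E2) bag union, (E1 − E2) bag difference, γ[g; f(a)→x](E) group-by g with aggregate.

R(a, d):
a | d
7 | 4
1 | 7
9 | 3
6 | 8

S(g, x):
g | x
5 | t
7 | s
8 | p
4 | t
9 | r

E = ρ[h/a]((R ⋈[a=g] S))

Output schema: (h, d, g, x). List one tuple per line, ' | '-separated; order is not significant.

Per-node cardinality:
  R → 4
  S → 5
  (R ⋈[a=g] S) → 2
  ρ[h/a]((R ⋈[a=g] S)) → 2

== RESULT ==
h | d | g | x
7 | 4 | 7 | s
9 | 3 | 9 | r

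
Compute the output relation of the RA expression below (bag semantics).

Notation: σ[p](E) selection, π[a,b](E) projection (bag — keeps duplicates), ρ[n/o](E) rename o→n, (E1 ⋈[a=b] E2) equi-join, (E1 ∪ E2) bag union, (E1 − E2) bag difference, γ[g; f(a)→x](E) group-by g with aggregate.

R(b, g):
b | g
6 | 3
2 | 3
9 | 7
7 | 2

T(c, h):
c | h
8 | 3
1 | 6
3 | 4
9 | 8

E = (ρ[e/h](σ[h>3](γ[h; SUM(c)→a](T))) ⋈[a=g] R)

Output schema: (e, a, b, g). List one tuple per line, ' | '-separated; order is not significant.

Subexpression sizes:
  T → 4
  γ[h; SUM(c)→a](T) → 4
  σ[h>3](γ[h; SUM(c)→a](T)) → 3
  ρ[e/h](σ[h>3](γ[h; SUM(c)→a](T))) → 3
  R → 4
  (ρ[e/h](σ[h>3](γ[h; SUM(c)→a](T))) ⋈[a=g] R) → 2

== RESULT ==
e | a | b | g
4 | 3 | 2 | 3
4 | 3 | 6 | 3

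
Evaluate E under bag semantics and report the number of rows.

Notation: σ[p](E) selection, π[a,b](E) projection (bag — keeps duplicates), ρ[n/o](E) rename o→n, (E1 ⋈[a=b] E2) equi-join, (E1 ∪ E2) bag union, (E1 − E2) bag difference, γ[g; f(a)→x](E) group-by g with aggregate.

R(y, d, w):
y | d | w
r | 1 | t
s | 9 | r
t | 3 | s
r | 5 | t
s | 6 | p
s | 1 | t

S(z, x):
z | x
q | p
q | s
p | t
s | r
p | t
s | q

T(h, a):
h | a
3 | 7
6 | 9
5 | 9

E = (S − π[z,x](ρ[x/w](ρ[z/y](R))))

Stepwise |·|:
  S → 6
  R → 6
  ρ[z/y](R) → 6
  ρ[x/w](ρ[z/y](R)) → 6
  π[z,x](ρ[x/w](ρ[z/y](R))) → 6
  (S − π[z,x](ρ[x/w](ρ[z/y](R)))) → 5

|E| = 5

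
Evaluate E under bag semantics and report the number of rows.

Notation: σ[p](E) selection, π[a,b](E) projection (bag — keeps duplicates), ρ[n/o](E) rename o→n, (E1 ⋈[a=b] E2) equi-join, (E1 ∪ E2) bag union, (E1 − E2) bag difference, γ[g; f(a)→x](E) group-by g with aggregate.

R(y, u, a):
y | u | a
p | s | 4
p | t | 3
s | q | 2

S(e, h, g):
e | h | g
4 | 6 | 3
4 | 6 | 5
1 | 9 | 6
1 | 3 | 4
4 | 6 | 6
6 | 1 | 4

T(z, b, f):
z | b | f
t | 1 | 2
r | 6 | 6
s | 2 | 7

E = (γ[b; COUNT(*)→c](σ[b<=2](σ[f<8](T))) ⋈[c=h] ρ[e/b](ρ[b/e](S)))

Per-node cardinality:
  T → 3
  σ[f<8](T) → 3
  σ[b<=2](σ[f<8](T)) → 2
  γ[b; COUNT(*)→c](σ[b<=2](σ[f<8](T))) → 2
  S → 6
  ρ[b/e](S) → 6
  ρ[e/b](ρ[b/e](S)) → 6
  (γ[b; COUNT(*)→c](σ[b<=2](σ[f<8](T))) ⋈[c=h] ρ[e/b](ρ[b/e](S))) → 2

|E| = 2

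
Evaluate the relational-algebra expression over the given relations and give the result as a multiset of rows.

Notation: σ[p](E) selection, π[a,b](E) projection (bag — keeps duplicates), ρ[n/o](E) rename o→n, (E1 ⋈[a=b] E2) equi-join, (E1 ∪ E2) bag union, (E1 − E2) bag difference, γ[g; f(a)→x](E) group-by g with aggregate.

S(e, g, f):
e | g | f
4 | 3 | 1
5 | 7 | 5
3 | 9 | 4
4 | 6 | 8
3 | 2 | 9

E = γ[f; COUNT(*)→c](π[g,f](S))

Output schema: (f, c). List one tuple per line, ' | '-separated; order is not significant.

Stepwise |·|:
  S → 5
  π[g,f](S) → 5
  γ[f; COUNT(*)→c](π[g,f](S)) → 5

== RESULT ==
f | c
1 | 1
4 | 1
5 | 1
8 | 1
9 | 1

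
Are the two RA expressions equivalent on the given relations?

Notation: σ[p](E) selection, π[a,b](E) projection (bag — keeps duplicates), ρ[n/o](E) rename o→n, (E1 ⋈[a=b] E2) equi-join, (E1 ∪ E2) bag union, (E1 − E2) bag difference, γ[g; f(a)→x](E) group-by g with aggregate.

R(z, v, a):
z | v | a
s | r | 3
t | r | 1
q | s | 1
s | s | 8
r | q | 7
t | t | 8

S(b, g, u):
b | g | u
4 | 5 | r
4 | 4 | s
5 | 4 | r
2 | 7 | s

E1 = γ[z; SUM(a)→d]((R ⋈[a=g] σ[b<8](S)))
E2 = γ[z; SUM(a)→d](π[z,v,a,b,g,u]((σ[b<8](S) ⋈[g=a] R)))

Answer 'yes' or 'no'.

E1 subexpression sizes:
  R → 6
  S → 4
  σ[b<8](S) → 4
  (R ⋈[a=g] σ[b<8](S)) → 1
  γ[z; SUM(a)→d]((R ⋈[a=g] σ[b<8](S))) → 1
E2 subexpression sizes:
  S → 4
  σ[b<8](S) → 4
  R → 6
  (σ[b<8](S) ⋈[g=a] R) → 1
  π[z,v,a,b,g,u]((σ[b<8](S) ⋈[g=a] R)) → 1
  γ[z; SUM(a)→d](π[z,v,a,b,g,u]((σ[b<8](S) ⋈[g=a] R))) → 1

E1 and E2 produce the same multiset:
z | d
r | 7

yes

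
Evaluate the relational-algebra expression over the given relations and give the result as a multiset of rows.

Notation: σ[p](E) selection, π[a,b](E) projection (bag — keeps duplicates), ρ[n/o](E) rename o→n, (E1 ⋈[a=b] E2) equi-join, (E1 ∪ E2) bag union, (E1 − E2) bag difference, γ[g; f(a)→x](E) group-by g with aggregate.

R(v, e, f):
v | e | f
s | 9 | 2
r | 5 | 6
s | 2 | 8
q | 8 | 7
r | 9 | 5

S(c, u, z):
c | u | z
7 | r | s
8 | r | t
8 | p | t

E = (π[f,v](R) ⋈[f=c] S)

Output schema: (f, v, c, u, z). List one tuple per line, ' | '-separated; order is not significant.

Row counts bottom-up:
  R → 5
  π[f,v](R) → 5
  S → 3
  (π[f,v](R) ⋈[f=c] S) → 3

== RESULT ==
f | v | c | u | z
7 | q | 7 | r | s
8 | s | 8 | p | t
8 | s | 8 | r | t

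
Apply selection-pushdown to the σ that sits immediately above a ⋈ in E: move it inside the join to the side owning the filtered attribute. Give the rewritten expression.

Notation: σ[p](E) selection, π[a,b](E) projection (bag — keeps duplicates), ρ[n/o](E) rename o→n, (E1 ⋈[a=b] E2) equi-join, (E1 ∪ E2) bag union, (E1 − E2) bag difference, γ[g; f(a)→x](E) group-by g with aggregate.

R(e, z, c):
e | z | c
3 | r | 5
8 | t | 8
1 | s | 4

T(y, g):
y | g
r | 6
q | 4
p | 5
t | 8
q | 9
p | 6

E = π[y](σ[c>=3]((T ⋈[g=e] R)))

σ filters on c, owned by the right side.
E' = π[y]((T ⋈[g=e] σ[c>=3](R)))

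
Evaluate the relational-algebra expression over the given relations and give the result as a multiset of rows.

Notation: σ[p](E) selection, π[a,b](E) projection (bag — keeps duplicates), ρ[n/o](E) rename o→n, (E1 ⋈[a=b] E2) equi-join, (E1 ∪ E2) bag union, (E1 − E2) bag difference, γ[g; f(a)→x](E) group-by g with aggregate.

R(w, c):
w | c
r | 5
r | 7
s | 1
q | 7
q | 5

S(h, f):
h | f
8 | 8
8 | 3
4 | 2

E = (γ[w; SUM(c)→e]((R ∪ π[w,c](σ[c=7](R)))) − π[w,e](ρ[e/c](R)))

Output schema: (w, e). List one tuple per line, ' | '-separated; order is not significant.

Stepwise |·|:
  R → 5
  R → 5
  σ[c=7](R) → 2
  π[w,c](σ[c=7](R)) → 2
  (R ∪ π[w,c](σ[c=7](R))) → 7
  γ[w; SUM(c)→e]((R ∪ π[w,c](σ[c=7](R)))) → 3
  R → 5
  ρ[e/c](R) → 5
  π[w,e](ρ[e/c](R)) → 5
  (γ[w; SUM(c)→e]((R ∪ π[w,c](σ[c=7](R)))) − π[w,e](ρ[e/c](R))) → 2

== RESULT ==
w | e
q | 19
r | 19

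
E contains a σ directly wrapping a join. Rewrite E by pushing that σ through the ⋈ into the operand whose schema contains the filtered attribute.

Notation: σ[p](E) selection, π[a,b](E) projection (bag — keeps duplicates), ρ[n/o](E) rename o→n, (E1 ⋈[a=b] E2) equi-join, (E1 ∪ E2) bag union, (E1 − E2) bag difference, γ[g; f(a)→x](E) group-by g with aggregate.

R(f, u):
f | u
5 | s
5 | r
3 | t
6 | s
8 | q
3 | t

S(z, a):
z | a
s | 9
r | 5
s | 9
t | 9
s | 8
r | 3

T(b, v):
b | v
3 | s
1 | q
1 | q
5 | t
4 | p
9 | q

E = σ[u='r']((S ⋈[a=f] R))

σ filters on u, owned by the right side.
E' = (S ⋈[a=f] σ[u='r'](R))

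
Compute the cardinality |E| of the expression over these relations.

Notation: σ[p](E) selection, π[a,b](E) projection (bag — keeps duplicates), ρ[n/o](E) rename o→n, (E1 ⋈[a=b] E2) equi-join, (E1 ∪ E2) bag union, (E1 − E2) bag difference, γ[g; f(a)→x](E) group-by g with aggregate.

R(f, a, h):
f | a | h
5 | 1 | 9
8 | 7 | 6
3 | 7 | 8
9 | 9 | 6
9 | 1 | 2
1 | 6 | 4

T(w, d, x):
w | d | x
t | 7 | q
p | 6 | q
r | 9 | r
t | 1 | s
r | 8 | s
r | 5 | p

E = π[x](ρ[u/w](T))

Stepwise |·|:
  T → 6
  ρ[u/w](T) → 6
  π[x](ρ[u/w](T)) → 6

|E| = 6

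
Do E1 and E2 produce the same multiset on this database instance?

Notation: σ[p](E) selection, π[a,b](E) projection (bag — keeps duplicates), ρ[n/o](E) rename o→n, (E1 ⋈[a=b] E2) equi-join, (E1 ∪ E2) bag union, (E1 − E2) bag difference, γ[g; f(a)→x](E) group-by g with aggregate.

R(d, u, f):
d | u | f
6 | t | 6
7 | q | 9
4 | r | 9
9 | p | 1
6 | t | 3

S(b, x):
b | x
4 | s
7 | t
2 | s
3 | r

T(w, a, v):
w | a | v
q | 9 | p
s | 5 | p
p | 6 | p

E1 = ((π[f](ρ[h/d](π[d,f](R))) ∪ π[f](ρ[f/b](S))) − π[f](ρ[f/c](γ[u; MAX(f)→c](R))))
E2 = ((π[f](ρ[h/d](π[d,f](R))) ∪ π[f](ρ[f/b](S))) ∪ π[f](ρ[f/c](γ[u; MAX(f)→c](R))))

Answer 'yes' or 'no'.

E1 stepwise |·|:
  R → 5
  π[d,f](R) → 5
  ρ[h/d](π[d,f](R)) → 5
  π[f](ρ[h/d](π[d,f](R))) → 5
  S → 4
  ρ[f/b](S) → 4
  π[f](ρ[f/b](S)) → 4
  (π[f](ρ[h/d](π[d,f](R))) ∪ π[f](ρ[f/b](S))) → 9
  R → 5
  γ[u; MAX(f)→c](R) → 4
  ρ[f/c](γ[u; MAX(f)→c](R)) → 4
  π[f](ρ[f/c](γ[u; MAX(f)→c](R))) → 4
  ((π[f](ρ[h/d](π[d,f](R))) ∪ π[f](ρ[f/b](S))) − π[f](ρ[f/c](γ[u; MAX(f)→c](R)))) → 5
E2 stepwise |·|:
  R → 5
  π[d,f](R) → 5
  ρ[h/d](π[d,f](R)) → 5
  π[f](ρ[h/d](π[d,f](R))) → 5
  S → 4
  ρ[f/b](S) → 4
  π[f](ρ[f/b](S)) → 4
  (π[f](ρ[h/d](π[d,f](R))) ∪ π[f](ρ[f/b](S))) → 9
  R → 5
  γ[u; MAX(f)→c](R) → 4
  ρ[f/c](γ[u; MAX(f)→c](R)) → 4
  π[f](ρ[f/c](γ[u; MAX(f)→c](R))) → 4
  ((π[f](ρ[h/d](π[d,f](R))) ∪ π[f](ρ[f/b](S))) ∪ π[f](ρ[f/c](γ[u; MAX(f)→c](R)))) → 13

E1 result:
f
2
3
3
4
7
E2 result:
f
1
1
2
3
3
4
6
6
7
9
9
9
9
Witness: (6,) appears 0× in E1 but 2× in E2.

no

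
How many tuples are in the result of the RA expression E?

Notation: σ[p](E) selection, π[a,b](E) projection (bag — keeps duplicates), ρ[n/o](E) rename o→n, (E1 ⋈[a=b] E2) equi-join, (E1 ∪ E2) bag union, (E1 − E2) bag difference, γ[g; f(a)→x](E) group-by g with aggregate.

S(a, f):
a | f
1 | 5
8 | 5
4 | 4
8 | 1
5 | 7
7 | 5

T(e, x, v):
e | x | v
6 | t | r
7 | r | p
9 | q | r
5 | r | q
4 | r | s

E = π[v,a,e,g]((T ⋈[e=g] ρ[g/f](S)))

Stepwise |·|:
  T → 5
  S → 6
  ρ[g/f](S) → 6
  (T ⋈[e=g] ρ[g/f](S)) → 5
  π[v,a,e,g]((T ⋈[e=g] ρ[g/f](S))) → 5

|E| = 5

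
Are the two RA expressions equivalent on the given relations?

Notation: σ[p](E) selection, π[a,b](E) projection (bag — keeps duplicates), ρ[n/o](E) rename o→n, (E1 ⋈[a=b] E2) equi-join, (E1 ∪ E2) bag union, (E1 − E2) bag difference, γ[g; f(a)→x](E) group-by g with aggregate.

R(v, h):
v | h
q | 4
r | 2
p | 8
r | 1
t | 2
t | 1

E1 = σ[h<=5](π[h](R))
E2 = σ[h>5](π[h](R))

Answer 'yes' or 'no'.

E1 subexpression sizes:
  R → 6
  π[h](R) → 6
  σ[h<=5](π[h](R)) → 5
E2 subexpression sizes:
  R → 6
  π[h](R) → 6
  σ[h>5](π[h](R)) → 1

E1 result:
h
1
1
2
2
4
E2 result:
h
8
Witness: (1,) appears 2× in E1 but 0× in E2.

no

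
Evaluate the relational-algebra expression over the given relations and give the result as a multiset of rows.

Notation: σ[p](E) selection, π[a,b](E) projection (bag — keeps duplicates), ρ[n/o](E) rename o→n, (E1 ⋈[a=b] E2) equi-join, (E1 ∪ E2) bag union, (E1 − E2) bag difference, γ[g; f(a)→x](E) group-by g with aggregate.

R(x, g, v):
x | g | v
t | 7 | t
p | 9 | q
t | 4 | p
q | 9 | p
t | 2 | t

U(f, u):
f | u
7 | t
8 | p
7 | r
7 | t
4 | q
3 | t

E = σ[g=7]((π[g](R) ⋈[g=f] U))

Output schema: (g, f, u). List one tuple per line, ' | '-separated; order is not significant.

Subexpression sizes:
  R → 5
  π[g](R) → 5
  U → 6
  (π[g](R) ⋈[g=f] U) → 4
  σ[g=7]((π[g](R) ⋈[g=f] U)) → 3

== RESULT ==
g | f | u
7 | 7 | r
7 | 7 | t
7 | 7 | t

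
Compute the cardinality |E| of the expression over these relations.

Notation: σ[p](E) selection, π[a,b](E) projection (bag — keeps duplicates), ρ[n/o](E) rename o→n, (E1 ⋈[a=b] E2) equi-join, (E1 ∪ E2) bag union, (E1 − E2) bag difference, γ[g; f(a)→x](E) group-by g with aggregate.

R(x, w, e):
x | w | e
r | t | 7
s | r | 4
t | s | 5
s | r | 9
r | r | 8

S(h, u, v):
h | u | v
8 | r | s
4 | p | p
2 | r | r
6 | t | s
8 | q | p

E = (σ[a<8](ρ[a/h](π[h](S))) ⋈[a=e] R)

Row counts bottom-up:
  S → 5
  π[h](S) → 5
  ρ[a/h](π[h](S)) → 5
  σ[a<8](ρ[a/h](π[h](S))) → 3
  R → 5
  (σ[a<8](ρ[a/h](π[h](S))) ⋈[a=e] R) → 1

|E| = 1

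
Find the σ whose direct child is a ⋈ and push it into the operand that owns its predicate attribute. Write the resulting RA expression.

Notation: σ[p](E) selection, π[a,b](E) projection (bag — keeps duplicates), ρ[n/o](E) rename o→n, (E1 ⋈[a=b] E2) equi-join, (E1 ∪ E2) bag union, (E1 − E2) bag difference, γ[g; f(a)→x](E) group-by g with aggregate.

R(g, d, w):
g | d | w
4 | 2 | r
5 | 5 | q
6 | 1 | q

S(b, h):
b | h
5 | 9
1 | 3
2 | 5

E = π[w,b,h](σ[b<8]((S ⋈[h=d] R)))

σ filters on b, owned by the left side.
E' = π[w,b,h]((σ[b<8](S) ⋈[h=d] R))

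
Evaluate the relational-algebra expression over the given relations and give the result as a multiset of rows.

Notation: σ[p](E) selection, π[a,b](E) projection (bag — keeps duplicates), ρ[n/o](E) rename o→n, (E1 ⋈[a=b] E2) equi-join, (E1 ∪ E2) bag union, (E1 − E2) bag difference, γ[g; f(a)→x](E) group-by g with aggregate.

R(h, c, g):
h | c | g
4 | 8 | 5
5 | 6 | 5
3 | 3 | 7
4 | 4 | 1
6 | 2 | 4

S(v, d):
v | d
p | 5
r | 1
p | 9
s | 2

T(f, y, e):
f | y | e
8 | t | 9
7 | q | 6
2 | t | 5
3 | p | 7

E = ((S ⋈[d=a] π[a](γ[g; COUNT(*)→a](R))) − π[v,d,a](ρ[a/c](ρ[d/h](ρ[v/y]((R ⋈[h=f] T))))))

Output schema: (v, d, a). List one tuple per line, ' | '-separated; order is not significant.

Stepwise |·|:
  S → 4
  R → 5
  γ[g; COUNT(*)→a](R) → 4
  π[a](γ[g; COUNT(*)→a](R)) → 4
  (S ⋈[d=a] π[a](γ[g; COUNT(*)→a](R))) → 4
  R → 5
  T → 4
  (R ⋈[h=f] T) → 1
  ρ[v/y]((R ⋈[h=f] T)) → 1
  ρ[d/h](ρ[v/y]((R ⋈[h=f] T))) → 1
  ρ[a/c](ρ[d/h](ρ[v/y]((R ⋈[h=f] T)))) → 1
  π[v,d,a](ρ[a/c](ρ[d/h](ρ[v/y]((R ⋈[h=f] T))))) → 1
  ((S ⋈[d=a] π[a](γ[g; COUNT(*)→a](R))) − π[v,d,a](ρ[a/c](ρ[d/h](ρ[v/y]((R ⋈[h=f] T)))))) → 4

== RESULT ==
v | d | a
r | 1 | 1
r | 1 | 1
r | 1 | 1
s | 2 | 2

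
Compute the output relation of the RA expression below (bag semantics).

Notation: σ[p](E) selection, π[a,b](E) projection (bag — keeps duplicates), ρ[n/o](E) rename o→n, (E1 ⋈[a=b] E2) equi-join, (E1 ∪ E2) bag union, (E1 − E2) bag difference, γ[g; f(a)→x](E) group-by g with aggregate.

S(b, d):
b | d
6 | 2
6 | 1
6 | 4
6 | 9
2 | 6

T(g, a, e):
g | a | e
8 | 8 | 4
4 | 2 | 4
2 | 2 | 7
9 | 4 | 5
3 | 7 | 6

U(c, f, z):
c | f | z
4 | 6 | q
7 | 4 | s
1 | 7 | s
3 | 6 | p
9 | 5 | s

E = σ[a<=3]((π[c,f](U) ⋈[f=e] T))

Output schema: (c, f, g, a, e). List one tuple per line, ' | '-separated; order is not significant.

Subexpression sizes:
  U → 5
  π[c,f](U) → 5
  T → 5
  (π[c,f](U) ⋈[f=e] T) → 6
  σ[a<=3]((π[c,f](U) ⋈[f=e] T)) → 2

== RESULT ==
c | f | g | a | e
1 | 7 | 2 | 2 | 7
7 | 4 | 4 | 2 | 4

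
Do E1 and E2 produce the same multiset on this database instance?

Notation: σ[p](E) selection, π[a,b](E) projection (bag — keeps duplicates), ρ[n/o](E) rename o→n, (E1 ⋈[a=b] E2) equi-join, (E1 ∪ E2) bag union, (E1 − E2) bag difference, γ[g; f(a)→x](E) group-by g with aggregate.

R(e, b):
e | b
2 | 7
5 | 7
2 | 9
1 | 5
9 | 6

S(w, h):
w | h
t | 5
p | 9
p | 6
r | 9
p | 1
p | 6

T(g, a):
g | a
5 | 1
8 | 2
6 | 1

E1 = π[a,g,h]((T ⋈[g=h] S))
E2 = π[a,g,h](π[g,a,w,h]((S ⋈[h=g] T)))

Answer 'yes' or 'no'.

E1 row counts bottom-up:
  T → 3
  S → 6
  (T ⋈[g=h] S) → 3
  π[a,g,h]((T ⋈[g=h] S)) → 3
E2 row counts bottom-up:
  S → 6
  T → 3
  (S ⋈[h=g] T) → 3
  π[g,a,w,h]((S ⋈[h=g] T)) → 3
  π[a,g,h](π[g,a,w,h]((S ⋈[h=g] T))) → 3

E1 and E2 produce the same multiset:
a | g | h
1 | 5 | 5
1 | 6 | 6
1 | 6 | 6

yes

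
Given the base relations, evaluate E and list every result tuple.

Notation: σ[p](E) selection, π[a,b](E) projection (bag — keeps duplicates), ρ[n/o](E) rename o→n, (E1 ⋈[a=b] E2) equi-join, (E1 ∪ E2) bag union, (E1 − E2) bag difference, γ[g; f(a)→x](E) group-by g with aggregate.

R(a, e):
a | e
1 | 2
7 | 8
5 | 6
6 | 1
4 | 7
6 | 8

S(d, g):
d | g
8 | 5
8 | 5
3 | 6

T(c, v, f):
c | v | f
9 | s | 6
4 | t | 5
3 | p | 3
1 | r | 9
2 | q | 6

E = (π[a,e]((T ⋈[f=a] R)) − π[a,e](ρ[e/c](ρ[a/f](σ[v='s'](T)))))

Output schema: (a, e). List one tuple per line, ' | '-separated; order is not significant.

Per-node cardinality:
  T → 5
  R → 6
  (T ⋈[f=a] R) → 5
  π[a,e]((T ⋈[f=a] R)) → 5
  T → 5
  σ[v='s'](T) → 1
  ρ[a/f](σ[v='s'](T)) → 1
  ρ[e/c](ρ[a/f](σ[v='s'](T))) → 1
  π[a,e](ρ[e/c](ρ[a/f](σ[v='s'](T)))) → 1
  (π[a,e]((T ⋈[f=a] R)) − π[a,e](ρ[e/c](ρ[a/f](σ[v='s'](T))))) → 5

== RESULT ==
a | e
5 | 6
6 | 1
6 | 1
6 | 8
6 | 8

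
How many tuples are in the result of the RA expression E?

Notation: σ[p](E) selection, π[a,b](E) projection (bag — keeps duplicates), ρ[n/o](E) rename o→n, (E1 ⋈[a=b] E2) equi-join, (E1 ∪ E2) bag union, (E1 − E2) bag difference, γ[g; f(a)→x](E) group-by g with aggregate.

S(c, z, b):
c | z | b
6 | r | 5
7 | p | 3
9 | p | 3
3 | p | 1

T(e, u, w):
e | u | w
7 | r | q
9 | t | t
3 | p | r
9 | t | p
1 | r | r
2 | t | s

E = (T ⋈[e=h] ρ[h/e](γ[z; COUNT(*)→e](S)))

Stepwise |·|:
  T → 6
  S → 4
  γ[z; COUNT(*)→e](S) → 2
  ρ[h/e](γ[z; COUNT(*)→e](S)) → 2
  (T ⋈[e=h] ρ[h/e](γ[z; COUNT(*)→e](S))) → 2

|E| = 2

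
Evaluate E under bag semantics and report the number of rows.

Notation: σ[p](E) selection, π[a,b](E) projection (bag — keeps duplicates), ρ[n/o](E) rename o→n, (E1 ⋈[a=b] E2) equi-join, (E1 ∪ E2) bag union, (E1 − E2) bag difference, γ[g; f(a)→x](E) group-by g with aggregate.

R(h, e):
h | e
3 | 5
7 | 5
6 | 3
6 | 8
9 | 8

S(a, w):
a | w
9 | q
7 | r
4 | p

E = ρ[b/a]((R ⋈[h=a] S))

Stepwise |·|:
  R → 5
  S → 3
  (R ⋈[h=a] S) → 2
  ρ[b/a]((R ⋈[h=a] S)) → 2

|E| = 2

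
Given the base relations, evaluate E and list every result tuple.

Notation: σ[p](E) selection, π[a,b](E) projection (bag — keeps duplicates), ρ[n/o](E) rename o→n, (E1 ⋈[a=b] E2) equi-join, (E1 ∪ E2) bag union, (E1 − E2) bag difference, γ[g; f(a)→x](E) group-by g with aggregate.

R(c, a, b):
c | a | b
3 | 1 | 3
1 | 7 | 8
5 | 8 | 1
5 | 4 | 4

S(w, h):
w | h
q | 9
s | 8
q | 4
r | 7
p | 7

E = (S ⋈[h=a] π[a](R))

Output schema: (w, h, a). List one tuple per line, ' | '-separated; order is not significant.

Per-node cardinality:
  S → 5
  R → 4
  π[a](R) → 4
  (S ⋈[h=a] π[a](R)) → 4

== RESULT ==
w | h | a
p | 7 | 7
q | 4 | 4
r | 7 | 7
s | 8 | 8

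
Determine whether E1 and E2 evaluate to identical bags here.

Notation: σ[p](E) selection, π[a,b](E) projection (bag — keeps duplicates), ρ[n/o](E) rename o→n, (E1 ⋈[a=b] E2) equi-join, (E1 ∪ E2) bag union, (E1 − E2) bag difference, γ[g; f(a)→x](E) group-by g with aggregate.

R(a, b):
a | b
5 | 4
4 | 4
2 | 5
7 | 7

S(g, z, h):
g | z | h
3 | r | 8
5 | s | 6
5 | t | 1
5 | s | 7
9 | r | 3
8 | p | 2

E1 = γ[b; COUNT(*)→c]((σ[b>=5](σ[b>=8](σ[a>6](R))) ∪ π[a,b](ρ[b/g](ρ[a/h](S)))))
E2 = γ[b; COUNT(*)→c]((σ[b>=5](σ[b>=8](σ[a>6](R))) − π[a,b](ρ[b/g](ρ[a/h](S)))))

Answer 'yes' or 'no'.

E1 stepwise |·|:
  R → 4
  σ[a>6](R) → 1
  σ[b>=8](σ[a>6](R)) → 0
  σ[b>=5](σ[b>=8](σ[a>6](R))) → 0
  S → 6
  ρ[a/h](S) → 6
  ρ[b/g](ρ[a/h](S)) → 6
  π[a,b](ρ[b/g](ρ[a/h](S))) → 6
  (σ[b>=5](σ[b>=8](σ[a>6](R))) ∪ π[a,b](ρ[b/g](ρ[a/h](S)))) → 6
  γ[b; COUNT(*)→c]((σ[b>=5](σ[b>=8](σ[a>6](R))) ∪ π[a,b](ρ[b/g](ρ[a/h](S))))) → 4
E2 stepwise |·|:
  R → 4
  σ[a>6](R) → 1
  σ[b>=8](σ[a>6](R)) → 0
  σ[b>=5](σ[b>=8](σ[a>6](R))) → 0
  S → 6
  ρ[a/h](S) → 6
  ρ[b/g](ρ[a/h](S)) → 6
  π[a,b](ρ[b/g](ρ[a/h](S))) → 6
  (σ[b>=5](σ[b>=8](σ[a>6](R))) − π[a,b](ρ[b/g](ρ[a/h](S)))) → 0
  γ[b; COUNT(*)→c]((σ[b>=5](σ[b>=8](σ[a>6](R))) − π[a,b](ρ[b/g](ρ[a/h](S))))) → 0

E1 result:
b | c
3 | 1
5 | 3
8 | 1
9 | 1
E2 result:
b | c
(0 rows)
Witness: (3, 1) appears 1× in E1 but 0× in E2.

no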